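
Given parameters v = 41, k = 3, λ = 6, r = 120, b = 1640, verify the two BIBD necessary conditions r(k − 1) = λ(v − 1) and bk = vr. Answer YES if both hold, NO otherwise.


Condition (i): r(k − 1) = 120·2 = 240; λ(v − 1) = 6·40 = 240. Match? YES.
Condition (ii): bk = 1640·3 = 4920; vr = 41·120 = 4920. Match? YES.
Both conditions hold? YES.

YES


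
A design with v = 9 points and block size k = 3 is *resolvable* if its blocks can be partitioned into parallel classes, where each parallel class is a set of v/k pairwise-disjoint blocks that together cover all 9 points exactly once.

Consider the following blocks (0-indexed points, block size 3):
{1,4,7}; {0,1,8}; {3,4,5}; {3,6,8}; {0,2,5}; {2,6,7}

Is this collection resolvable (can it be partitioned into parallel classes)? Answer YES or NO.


v = 9, block size k = 3, number of blocks = 6.
For resolvability, blocks must partition into parallel classes of size v/k = 3.
Total blocks must therefore be a multiple of 3: 6 = 3·2 + 0 ⇒ divisible ✓.
Greedy packing gives 2 candidate class(es). Each should be a full parallel class (size 3, covers all 9 points).
  Class 1 (3 blocks): {1,4,7}; {3,6,8}; {0,2,5}. Points covered: [0, 1, 2, 3, 4, 5, 6, 7, 8].
  Class 2 (3 blocks): {0,1,8}; {3,4,5}; {2,6,7}. Points covered: [0, 1, 2, 3, 4, 5, 6, 7, 8].
All classes full (size 3)? YES. All classes cover every point? YES.
Resolvable? YES.

YES


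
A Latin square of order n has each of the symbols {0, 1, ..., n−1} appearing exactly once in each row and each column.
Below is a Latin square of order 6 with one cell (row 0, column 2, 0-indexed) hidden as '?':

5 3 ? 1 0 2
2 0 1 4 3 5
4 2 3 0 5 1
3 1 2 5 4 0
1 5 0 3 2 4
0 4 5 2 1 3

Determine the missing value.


Row 0 contains symbols [0, 1, 2, 3, 5] — missing [4].
Column 2 contains symbols [0, 1, 2, 3, 5] — missing [4].
The missing symbol must appear in both missing sets; intersection = [4].
Therefore the hidden value is 4.

Missing value = 4.


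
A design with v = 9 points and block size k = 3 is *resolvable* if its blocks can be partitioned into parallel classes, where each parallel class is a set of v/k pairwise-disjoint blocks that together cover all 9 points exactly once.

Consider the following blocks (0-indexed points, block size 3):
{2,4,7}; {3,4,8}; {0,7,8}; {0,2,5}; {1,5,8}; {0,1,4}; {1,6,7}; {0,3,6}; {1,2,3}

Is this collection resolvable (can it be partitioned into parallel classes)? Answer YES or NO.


v = 9, block size k = 3, number of blocks = 9.
For resolvability, blocks must partition into parallel classes of size v/k = 3.
Total blocks must therefore be a multiple of 3: 9 = 3·3 + 0 ⇒ divisible ✓.
Consider block {0,7,8}. The only other block(s) in the collection disjoint from it are {1,2,3} — just 1 block(s). Any parallel class containing {0,7,8} would need 2 other blocks each disjoint from it, so no parallel class of size 3 can contain {0,7,8}.
Since every block must belong to some parallel class in a resolution, the collection cannot be partitioned into parallel classes.
Resolvable? NO.

NO


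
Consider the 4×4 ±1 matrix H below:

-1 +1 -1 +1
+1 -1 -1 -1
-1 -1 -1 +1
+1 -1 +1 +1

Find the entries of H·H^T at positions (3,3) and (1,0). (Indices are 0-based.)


Row 0 of H: [-1, 1, -1, 1].
Row 1 of H: [1, -1, -1, -1].
Row 3 of H: [1, -1, 1, 1].
(H·H^T)[3][3] = Σ_j H[3][j]·H[3][j] = (1)² + (-1)² + (1)² + (1)² = 1 + 1 + 1 + 1 = 4.
(H·H^T)[1][0] = Σ_j H[1][j]·H[0][j] = (1)·(-1) + (-1)·(1) + (-1)·(-1) + (-1)·(1) = -1 + -1 + 1 + -1 = -2.
Rows 1 and 0 are not orthogonal (dot product = -2 ≠ 0), so H is not a Hadamard matrix.

(3,3) entry = 4; (1,0) entry = -2.


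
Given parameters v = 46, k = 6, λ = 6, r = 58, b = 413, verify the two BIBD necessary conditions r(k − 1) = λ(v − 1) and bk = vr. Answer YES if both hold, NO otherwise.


Condition (i): r(k − 1) = 58·5 = 290; λ(v − 1) = 6·45 = 270. Match? NO.
Condition (ii): bk = 413·6 = 2478; vr = 46·58 = 2668. Match? NO.
Both conditions hold? NO.

NO


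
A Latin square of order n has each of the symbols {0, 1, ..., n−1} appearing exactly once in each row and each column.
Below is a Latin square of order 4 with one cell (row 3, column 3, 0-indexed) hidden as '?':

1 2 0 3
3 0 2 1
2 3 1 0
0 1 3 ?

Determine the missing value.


Row 3 contains symbols [0, 1, 3] — missing [2].
Column 3 contains symbols [0, 1, 3] — missing [2].
The missing symbol must appear in both missing sets; intersection = [2].
Therefore the hidden value is 2.

Missing value = 2.


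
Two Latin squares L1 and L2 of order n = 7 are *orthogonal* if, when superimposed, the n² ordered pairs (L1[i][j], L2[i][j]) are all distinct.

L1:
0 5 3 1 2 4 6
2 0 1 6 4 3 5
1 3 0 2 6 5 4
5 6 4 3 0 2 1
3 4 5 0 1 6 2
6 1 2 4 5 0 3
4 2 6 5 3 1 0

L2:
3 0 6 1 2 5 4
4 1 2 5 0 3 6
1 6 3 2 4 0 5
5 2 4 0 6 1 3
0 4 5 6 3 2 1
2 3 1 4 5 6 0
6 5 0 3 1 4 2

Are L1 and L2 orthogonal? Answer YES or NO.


Form the n² = 49 superimposed pairs (L1[i][j], L2[i][j]), row by row (rows and columns indexed from 0):
row 0: (0,3) (5,0) (3,6) (1,1) (2,2) (4,5) (6,4)
row 1: (2,4) (0,1) (1,2) (6,5) (4,0) (3,3) (5,6)
row 2: (1,1) (3,6) (0,3) (2,2) (6,4) (5,0) (4,5)
row 3: (5,5) (6,2) (4,4) (3,0) (0,6) (2,1) (1,3)
row 4: (3,0) (4,4) (5,5) (0,6) (1,3) (6,2) (2,1)
row 5: (6,2) (1,3) (2,1) (4,4) (5,5) (0,6) (3,0)
row 6: (4,6) (2,5) (6,0) (5,3) (3,1) (1,4) (0,2)
Orthogonality requires all 49 pairs distinct.
But the pair (1,1) repeats: cell (0,3) has L1 = 1, L2 = 1, and cell (2,0) has L1 = 1, L2 = 1.
A repeated pair means some other pair never occurs (only 28 distinct pairs out of 49), so the squares are not orthogonal.
Conclusion: NO.

NO


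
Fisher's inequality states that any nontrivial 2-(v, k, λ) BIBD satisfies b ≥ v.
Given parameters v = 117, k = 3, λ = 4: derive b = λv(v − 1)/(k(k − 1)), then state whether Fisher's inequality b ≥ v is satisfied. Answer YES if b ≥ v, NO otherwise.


r = λ(v − 1)/(k − 1) = 4·116/2 = 232.
b = vr/k = 117·232/3 = 9048.
Fisher's inequality: b ≥ v ⇔ 9048 ≥ 117? YES.

YES


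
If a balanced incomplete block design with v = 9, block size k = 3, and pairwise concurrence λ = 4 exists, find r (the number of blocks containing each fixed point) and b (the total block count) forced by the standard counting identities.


Any 2-(v, k, λ) BIBD satisfies two necessary conditions:
  (i)  Each point sits in r blocks, and counting incidences through any fixed point gives r(k − 1) = λ(v − 1), so r = λ(v − 1)/(k − 1).
  (ii) Total incidences bk = vr, so b = vr/k.
Step 1: r = λ(v − 1)/(k − 1) = 4·(9 − 1)/(3 − 1) = 4·8/2 = 32/2 = 16.
Step 2: b = vr/k = 9·16/3 = 144/3 = 48.
Check integrality: r = 16 ∈ Z ✓, b = 48 ∈ Z ✓.
(These identities are necessary conditions: they determine r and b for any design with these parameters, but do not by themselves prove that one exists.)

r = 16, b = 48.


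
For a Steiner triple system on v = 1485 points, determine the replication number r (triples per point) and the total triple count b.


An STS(v) is a 2-(v, 3, 1) BIBD: block size k = 3, λ = 1.
Replication: r(k − 1) = λ(v − 1) ⇒ r·2 = 1485 − 1 = 1484 ⇒ r = 742.
Block count: b = v(v − 1)/6 = 1485·1484/6 = 2203740/6 = 367290.
(Check via bk = vr: 367290·3 = 1101870 = 1485·742 = 1101870 ✓.)

r = 742, b = 367290.


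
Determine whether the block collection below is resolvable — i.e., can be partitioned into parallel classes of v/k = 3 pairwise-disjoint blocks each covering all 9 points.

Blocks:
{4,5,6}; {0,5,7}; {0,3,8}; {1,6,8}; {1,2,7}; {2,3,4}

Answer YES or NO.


v = 9, block size k = 3, number of blocks = 6.
For resolvability, blocks must partition into parallel classes of size v/k = 3.
Total blocks must therefore be a multiple of 3: 6 = 3·2 + 0 ⇒ divisible ✓.
Greedy packing gives 2 candidate class(es). Each should be a full parallel class (size 3, covers all 9 points).
  Class 1 (3 blocks): {4,5,6}; {0,3,8}; {1,2,7}. Points covered: [0, 1, 2, 3, 4, 5, 6, 7, 8].
  Class 2 (3 blocks): {0,5,7}; {1,6,8}; {2,3,4}. Points covered: [0, 1, 2, 3, 4, 5, 6, 7, 8].
All classes full (size 3)? YES. All classes cover every point? YES.
Resolvable? YES.

YES


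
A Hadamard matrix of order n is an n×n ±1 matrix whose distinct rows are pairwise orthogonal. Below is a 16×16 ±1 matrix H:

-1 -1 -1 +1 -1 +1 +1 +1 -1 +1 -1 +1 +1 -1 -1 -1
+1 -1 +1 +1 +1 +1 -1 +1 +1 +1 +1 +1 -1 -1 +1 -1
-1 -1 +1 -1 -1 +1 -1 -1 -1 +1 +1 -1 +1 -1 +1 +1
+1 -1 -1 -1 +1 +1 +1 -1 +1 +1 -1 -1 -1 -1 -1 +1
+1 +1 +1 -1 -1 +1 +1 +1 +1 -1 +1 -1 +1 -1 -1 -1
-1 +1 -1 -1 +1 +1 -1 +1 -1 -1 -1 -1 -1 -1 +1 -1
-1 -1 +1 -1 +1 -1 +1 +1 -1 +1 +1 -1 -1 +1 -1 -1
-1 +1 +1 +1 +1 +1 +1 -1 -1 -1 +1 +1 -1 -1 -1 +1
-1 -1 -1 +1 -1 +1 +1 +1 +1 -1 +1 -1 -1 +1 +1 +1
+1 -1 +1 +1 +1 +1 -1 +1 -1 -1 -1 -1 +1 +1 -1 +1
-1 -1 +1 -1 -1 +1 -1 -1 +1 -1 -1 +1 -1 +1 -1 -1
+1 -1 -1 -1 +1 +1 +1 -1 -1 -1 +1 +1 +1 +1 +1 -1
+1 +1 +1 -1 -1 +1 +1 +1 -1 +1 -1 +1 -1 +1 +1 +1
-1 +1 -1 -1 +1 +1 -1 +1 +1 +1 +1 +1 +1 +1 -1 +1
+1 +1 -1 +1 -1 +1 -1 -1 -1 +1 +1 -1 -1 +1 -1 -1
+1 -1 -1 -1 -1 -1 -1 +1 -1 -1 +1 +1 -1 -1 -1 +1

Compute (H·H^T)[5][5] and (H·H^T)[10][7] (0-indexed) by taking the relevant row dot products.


Row 5 of H: [-1, 1, -1, -1, 1, 1, -1, 1, -1, -1, -1, -1, -1, -1, 1, -1].
Row 7 of H: [-1, 1, 1, 1, 1, 1, 1, -1, -1, -1, 1, 1, -1, -1, -1, 1].
Row 10 of H: [-1, -1, 1, -1, -1, 1, -1, -1, 1, -1, -1, 1, -1, 1, -1, -1].
(H·H^T)[5][5] = Σ_j H[5][j]·H[5][j] = (-1)² + (1)² + (-1)² + (-1)² + (1)² + (1)² + (-1)² + (1)² + (-1)² + (-1)² + (-1)² + (-1)² + (-1)² + (-1)² + (1)² + (-1)² = 1 + 1 + 1 + 1 + 1 + 1 + 1 + 1 + 1 + 1 + 1 + 1 + 1 + 1 + 1 + 1 = 16.
(H·H^T)[10][7] = Σ_j H[10][j]·H[7][j] = (-1)·(-1) + (-1)·(1) + (1)·(1) + (-1)·(1) + (-1)·(1) + (1)·(1) + (-1)·(1) + (-1)·(-1) + (1)·(-1) + (-1)·(-1) + (-1)·(1) + (1)·(1) + (-1)·(-1) + (1)·(-1) + (-1)·(-1) + (-1)·(1) = 1 + -1 + 1 + -1 + -1 + 1 + -1 + 1 + -1 + 1 + -1 + 1 + 1 + -1 + 1 + -1 = 0.
So rows 10 and 7 are orthogonal; the diagonal entry equals n = 16.

(5,5) entry = 16; (10,7) entry = 0.


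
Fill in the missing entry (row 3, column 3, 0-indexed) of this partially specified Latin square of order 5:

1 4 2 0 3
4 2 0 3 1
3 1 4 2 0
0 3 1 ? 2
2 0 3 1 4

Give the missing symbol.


Row 3 contains symbols [0, 1, 2, 3] — missing [4].
Column 3 contains symbols [0, 1, 2, 3] — missing [4].
The missing symbol must appear in both missing sets; intersection = [4].
Therefore the hidden value is 4.

Missing value = 4.


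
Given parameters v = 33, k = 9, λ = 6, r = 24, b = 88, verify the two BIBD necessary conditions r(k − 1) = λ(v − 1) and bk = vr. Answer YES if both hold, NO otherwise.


Condition (i): r(k − 1) = 24·8 = 192; λ(v − 1) = 6·32 = 192. Match? YES.
Condition (ii): bk = 88·9 = 792; vr = 33·24 = 792. Match? YES.
Both conditions hold? YES.

YES


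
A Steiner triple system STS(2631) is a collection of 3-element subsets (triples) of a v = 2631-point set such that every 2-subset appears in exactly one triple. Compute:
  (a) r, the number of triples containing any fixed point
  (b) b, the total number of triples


An STS(v) is a 2-(v, 3, 1) BIBD: block size k = 3, λ = 1.
Replication: r(k − 1) = λ(v − 1) ⇒ r·2 = 2631 − 1 = 2630 ⇒ r = 1315.
Block count: b = v(v − 1)/6 = 2631·2630/6 = 6919530/6 = 1153255.
(Check via bk = vr: 1153255·3 = 3459765 = 2631·1315 = 3459765 ✓.)

r = 1315, b = 1153255.


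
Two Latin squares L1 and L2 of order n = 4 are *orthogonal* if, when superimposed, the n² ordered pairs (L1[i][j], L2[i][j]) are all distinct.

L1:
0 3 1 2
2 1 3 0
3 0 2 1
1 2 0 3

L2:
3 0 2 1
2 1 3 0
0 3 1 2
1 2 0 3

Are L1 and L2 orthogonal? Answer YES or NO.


Form the n² = 16 superimposed pairs (L1[i][j], L2[i][j]), row by row (rows and columns indexed from 0):
row 0: (0,3) (3,0) (1,2) (2,1)
row 1: (2,2) (1,1) (3,3) (0,0)
row 2: (3,0) (0,3) (2,1) (1,2)
row 3: (1,1) (2,2) (0,0) (3,3)
Orthogonality requires all 16 pairs distinct.
But the pair (3,0) repeats: cell (0,1) has L1 = 3, L2 = 0, and cell (2,0) has L1 = 3, L2 = 0.
A repeated pair means some other pair never occurs (only 8 distinct pairs out of 16), so the squares are not orthogonal.
Conclusion: NO.

NO


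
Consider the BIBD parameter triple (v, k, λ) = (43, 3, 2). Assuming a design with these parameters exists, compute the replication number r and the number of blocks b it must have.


Any 2-(v, k, λ) BIBD satisfies two necessary conditions:
  (i)  Each point sits in r blocks, and counting incidences through any fixed point gives r(k − 1) = λ(v − 1), so r = λ(v − 1)/(k − 1).
  (ii) Total incidences bk = vr, so b = vr/k.
Step 1: r = λ(v − 1)/(k − 1) = 2·(43 − 1)/(3 − 1) = 2·42/2 = 84/2 = 42.
Step 2: b = vr/k = 43·42/3 = 1806/3 = 602.
Check integrality: r = 42 ∈ Z ✓, b = 602 ∈ Z ✓.
(These identities are necessary conditions: they determine r and b for any design with these parameters, but do not by themselves prove that one exists.)

r = 42, b = 602.


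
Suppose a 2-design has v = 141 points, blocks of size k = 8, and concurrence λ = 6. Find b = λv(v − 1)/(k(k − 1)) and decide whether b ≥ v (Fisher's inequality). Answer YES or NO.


r = λ(v − 1)/(k − 1) = 6·140/7 = 120.
b = vr/k = 141·120/8 = 2115.
Fisher's inequality: b ≥ v ⇔ 2115 ≥ 141? YES.

YES


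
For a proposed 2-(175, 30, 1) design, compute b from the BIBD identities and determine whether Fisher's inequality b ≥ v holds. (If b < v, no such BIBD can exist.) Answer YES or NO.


b = λv(v − 1)/(k(k − 1)) = 1·175·174/(30·29) = 30450/870 = 35.
Compare with v = 175: b < v, so Fisher's inequality fails.

NO


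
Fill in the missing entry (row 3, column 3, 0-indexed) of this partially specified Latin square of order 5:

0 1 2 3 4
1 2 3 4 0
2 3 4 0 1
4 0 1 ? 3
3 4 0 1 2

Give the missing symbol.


Row 3 contains symbols [0, 1, 3, 4] — missing [2].
Column 3 contains symbols [0, 1, 3, 4] — missing [2].
The missing symbol must appear in both missing sets; intersection = [2].
Therefore the hidden value is 2.

Missing value = 2.


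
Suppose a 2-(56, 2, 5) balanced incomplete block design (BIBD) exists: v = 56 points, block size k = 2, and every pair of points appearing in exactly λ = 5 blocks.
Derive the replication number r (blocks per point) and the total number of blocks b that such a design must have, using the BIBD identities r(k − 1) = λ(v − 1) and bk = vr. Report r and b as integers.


Any 2-(v, k, λ) BIBD satisfies two necessary conditions:
  (i)  Each point sits in r blocks, and counting incidences through any fixed point gives r(k − 1) = λ(v − 1), so r = λ(v − 1)/(k − 1).
  (ii) Total incidences bk = vr, so b = vr/k.
Step 1: r = λ(v − 1)/(k − 1) = 5·(56 − 1)/(2 − 1) = 5·55/1 = 275/1 = 275.
Step 2: b = vr/k = 56·275/2 = 15400/2 = 7700.
Check integrality: r = 275 ∈ Z ✓, b = 7700 ∈ Z ✓.
(These identities are necessary conditions: they determine r and b for any design with these parameters, but do not by themselves prove that one exists.)

r = 275, b = 7700.


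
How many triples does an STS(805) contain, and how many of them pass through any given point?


An STS(v) is a 2-(v, 3, 1) BIBD: block size k = 3, λ = 1.
Replication: r(k − 1) = λ(v − 1) ⇒ r·2 = 805 − 1 = 804 ⇒ r = 402.
Block count: bk = vr ⇒ b·3 = 805·402 = 323610 ⇒ b = 107870.

r = 402, b = 107870.


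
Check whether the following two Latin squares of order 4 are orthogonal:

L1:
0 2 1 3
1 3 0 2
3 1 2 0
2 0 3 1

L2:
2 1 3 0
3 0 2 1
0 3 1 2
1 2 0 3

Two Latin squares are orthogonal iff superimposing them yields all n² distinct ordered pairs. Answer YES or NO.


Form the n² = 16 superimposed pairs (L1[i][j], L2[i][j]), row by row (rows and columns indexed from 0):
row 0: (0,2) (2,1) (1,3) (3,0)
row 1: (1,3) (3,0) (0,2) (2,1)
row 2: (3,0) (1,3) (2,1) (0,2)
row 3: (2,1) (0,2) (3,0) (1,3)
Orthogonality requires all 16 pairs distinct.
But the pair (1,3) repeats: cell (0,2) has L1 = 1, L2 = 3, and cell (1,0) has L1 = 1, L2 = 3.
A repeated pair means some other pair never occurs (only 4 distinct pairs out of 16), so the squares are not orthogonal.
Conclusion: NO.

NO


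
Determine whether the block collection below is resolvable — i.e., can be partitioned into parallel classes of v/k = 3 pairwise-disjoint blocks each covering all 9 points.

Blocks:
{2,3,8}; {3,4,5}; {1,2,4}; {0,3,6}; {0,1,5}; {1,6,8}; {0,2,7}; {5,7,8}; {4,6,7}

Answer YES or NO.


v = 9, block size k = 3, number of blocks = 9.
For resolvability, blocks must partition into parallel classes of size v/k = 3.
Total blocks must therefore be a multiple of 3: 9 = 3·3 + 0 ⇒ divisible ✓.
Greedy packing gives 3 candidate class(es). Each should be a full parallel class (size 3, covers all 9 points).
  Class 1 (3 blocks): {2,3,8}; {0,1,5}; {4,6,7}. Points covered: [0, 1, 2, 3, 4, 5, 6, 7, 8].
  Class 2 (3 blocks): {3,4,5}; {1,6,8}; {0,2,7}. Points covered: [0, 1, 2, 3, 4, 5, 6, 7, 8].
  Class 3 (3 blocks): {1,2,4}; {0,3,6}; {5,7,8}. Points covered: [0, 1, 2, 3, 4, 5, 6, 7, 8].
All classes full (size 3)? YES. All classes cover every point? YES.
Resolvable? YES.

YES


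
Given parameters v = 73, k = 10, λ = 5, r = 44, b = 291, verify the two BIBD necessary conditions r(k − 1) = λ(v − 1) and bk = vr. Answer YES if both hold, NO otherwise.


Condition (i): r(k − 1) = 44·9 = 396; λ(v − 1) = 5·72 = 360. Match? NO.
Condition (ii): bk = 291·10 = 2910; vr = 73·44 = 3212. Match? NO.
Both conditions hold? NO.

NO


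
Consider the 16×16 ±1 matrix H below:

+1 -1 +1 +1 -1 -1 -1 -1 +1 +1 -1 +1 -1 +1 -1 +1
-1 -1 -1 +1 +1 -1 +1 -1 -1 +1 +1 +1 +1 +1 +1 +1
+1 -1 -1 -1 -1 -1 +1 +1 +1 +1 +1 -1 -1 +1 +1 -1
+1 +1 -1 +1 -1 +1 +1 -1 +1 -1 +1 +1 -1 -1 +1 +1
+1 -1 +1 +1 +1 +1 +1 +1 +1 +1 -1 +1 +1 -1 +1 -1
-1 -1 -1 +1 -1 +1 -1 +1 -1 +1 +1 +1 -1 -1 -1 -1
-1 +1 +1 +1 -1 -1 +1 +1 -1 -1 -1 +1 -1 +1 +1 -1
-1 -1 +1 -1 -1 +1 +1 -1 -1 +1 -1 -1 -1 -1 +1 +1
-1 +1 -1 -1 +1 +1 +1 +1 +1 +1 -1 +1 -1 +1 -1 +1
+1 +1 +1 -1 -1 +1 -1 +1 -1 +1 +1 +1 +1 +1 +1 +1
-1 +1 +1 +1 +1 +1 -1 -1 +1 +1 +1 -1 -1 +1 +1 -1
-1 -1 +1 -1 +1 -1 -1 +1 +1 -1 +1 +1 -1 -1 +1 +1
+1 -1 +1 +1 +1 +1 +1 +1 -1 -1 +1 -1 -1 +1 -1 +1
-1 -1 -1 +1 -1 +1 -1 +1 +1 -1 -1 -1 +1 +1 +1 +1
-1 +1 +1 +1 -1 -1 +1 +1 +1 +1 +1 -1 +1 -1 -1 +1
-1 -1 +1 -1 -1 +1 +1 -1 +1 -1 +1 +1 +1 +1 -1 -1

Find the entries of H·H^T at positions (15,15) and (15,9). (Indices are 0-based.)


Row 9 of H: [1, 1, 1, -1, -1, 1, -1, 1, -1, 1, 1, 1, 1, 1, 1, 1].
Row 15 of H: [-1, -1, 1, -1, -1, 1, 1, -1, 1, -1, 1, 1, 1, 1, -1, -1].
(H·H^T)[15][15] = Σ_j H[15][j]·H[15][j] = (-1)² + (-1)² + (1)² + (-1)² + (-1)² + (1)² + (1)² + (-1)² + (1)² + (-1)² + (1)² + (1)² + (1)² + (1)² + (-1)² + (-1)² = 1 + 1 + 1 + 1 + 1 + 1 + 1 + 1 + 1 + 1 + 1 + 1 + 1 + 1 + 1 + 1 = 16.
(H·H^T)[15][9] = Σ_j H[15][j]·H[9][j] = (-1)·(1) + (-1)·(1) + (1)·(1) + (-1)·(-1) + (-1)·(-1) + (1)·(1) + (1)·(-1) + (-1)·(1) + (1)·(-1) + (-1)·(1) + (1)·(1) + (1)·(1) + (1)·(1) + (1)·(1) + (-1)·(1) + (-1)·(1) = -1 + -1 + 1 + 1 + 1 + 1 + -1 + -1 + -1 + -1 + 1 + 1 + 1 + 1 + -1 + -1 = 0.
So rows 15 and 9 are orthogonal; the diagonal entry equals n = 16.

(15,15) entry = 16; (15,9) entry = 0.


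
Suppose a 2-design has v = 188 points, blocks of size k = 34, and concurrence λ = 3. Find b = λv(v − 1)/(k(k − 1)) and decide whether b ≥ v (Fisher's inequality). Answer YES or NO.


b = λv(v − 1)/(k(k − 1)) = 3·188·187/(34·33) = 105468/1122 = 94.
Compare with v = 188: b < v, so Fisher's inequality fails.

NO


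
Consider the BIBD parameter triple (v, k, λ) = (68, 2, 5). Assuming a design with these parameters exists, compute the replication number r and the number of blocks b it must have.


Any 2-(v, k, λ) BIBD satisfies two necessary conditions:
  (i)  Each point sits in r blocks, and counting incidences through any fixed point gives r(k − 1) = λ(v − 1), so r = λ(v − 1)/(k − 1).
  (ii) Total incidences bk = vr, so b = vr/k.
Step 1: r = λ(v − 1)/(k − 1) = 5·(68 − 1)/(2 − 1) = 5·67/1 = 335/1 = 335.
Step 2: b = vr/k = 68·335/2 = 22780/2 = 11390.
Check integrality: r = 335 ∈ Z ✓, b = 11390 ∈ Z ✓.
(These identities are necessary conditions: they determine r and b for any design with these parameters, but do not by themselves prove that one exists.)

r = 335, b = 11390.


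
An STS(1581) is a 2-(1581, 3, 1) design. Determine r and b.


An STS(v) is a 2-(v, 3, 1) BIBD: block size k = 3, λ = 1.
Replication: r(k − 1) = λ(v − 1) ⇒ r·2 = 1581 − 1 = 1580 ⇒ r = 790.
Block count: b = v(v − 1)/6 = 1581·1580/6 = 2497980/6 = 416330.

r = 790, b = 416330.


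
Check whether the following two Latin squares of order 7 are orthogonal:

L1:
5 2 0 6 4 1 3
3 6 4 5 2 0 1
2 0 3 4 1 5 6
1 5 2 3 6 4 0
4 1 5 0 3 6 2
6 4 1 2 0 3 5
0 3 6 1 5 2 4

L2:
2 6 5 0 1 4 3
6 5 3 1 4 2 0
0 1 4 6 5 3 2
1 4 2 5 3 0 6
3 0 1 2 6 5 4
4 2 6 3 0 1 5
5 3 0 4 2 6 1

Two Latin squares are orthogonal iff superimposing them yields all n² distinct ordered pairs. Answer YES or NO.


Form the n² = 49 superimposed pairs (L1[i][j], L2[i][j]), row by row (rows and columns indexed from 0):
row 0: (5,2) (2,6) (0,5) (6,0) (4,1) (1,4) (3,3)
row 1: (3,6) (6,5) (4,3) (5,1) (2,4) (0,2) (1,0)
row 2: (2,0) (0,1) (3,4) (4,6) (1,5) (5,3) (6,2)
row 3: (1,1) (5,4) (2,2) (3,5) (6,3) (4,0) (0,6)
row 4: (4,3) (1,0) (5,1) (0,2) (3,6) (6,5) (2,4)
row 5: (6,4) (4,2) (1,6) (2,3) (0,0) (3,1) (5,5)
row 6: (0,5) (3,3) (6,0) (1,4) (5,2) (2,6) (4,1)
Orthogonality requires all 49 pairs distinct.
But the pair (4,3) repeats: cell (1,2) has L1 = 4, L2 = 3, and cell (4,0) has L1 = 4, L2 = 3.
A repeated pair means some other pair never occurs (only 35 distinct pairs out of 49), so the squares are not orthogonal.
Conclusion: NO.

NO


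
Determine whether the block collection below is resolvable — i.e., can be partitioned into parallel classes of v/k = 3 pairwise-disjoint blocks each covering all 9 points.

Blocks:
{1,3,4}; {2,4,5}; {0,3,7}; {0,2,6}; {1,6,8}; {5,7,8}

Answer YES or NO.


v = 9, block size k = 3, number of blocks = 6.
For resolvability, blocks must partition into parallel classes of size v/k = 3.
Total blocks must therefore be a multiple of 3: 6 = 3·2 + 0 ⇒ divisible ✓.
Greedy packing gives 2 candidate class(es). Each should be a full parallel class (size 3, covers all 9 points).
  Class 1 (3 blocks): {1,3,4}; {0,2,6}; {5,7,8}. Points covered: [0, 1, 2, 3, 4, 5, 6, 7, 8].
  Class 2 (3 blocks): {2,4,5}; {0,3,7}; {1,6,8}. Points covered: [0, 1, 2, 3, 4, 5, 6, 7, 8].
All classes full (size 3)? YES. All classes cover every point? YES.
Resolvable? YES.

YES


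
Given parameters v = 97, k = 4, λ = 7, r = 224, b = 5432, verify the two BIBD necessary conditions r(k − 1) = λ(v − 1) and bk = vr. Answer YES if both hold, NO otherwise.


Condition (i): r(k − 1) = 224·3 = 672; λ(v − 1) = 7·96 = 672. Match? YES.
Condition (ii): bk = 5432·4 = 21728; vr = 97·224 = 21728. Match? YES.
Both conditions hold? YES.

YES


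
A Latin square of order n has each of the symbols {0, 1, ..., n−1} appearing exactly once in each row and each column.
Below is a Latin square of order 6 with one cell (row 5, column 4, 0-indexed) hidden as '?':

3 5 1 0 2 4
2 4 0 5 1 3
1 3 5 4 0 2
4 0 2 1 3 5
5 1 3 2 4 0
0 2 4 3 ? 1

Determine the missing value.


Row 5 contains symbols [0, 1, 2, 3, 4] — missing [5].
Column 4 contains symbols [0, 1, 2, 3, 4] — missing [5].
The missing symbol must appear in both missing sets; intersection = [5].
Therefore the hidden value is 5.

Missing value = 5.


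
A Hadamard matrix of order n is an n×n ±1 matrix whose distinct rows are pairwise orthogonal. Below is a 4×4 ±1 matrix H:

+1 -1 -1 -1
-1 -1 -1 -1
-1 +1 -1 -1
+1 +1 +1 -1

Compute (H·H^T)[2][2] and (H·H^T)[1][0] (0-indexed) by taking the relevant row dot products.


Row 0 of H: [1, -1, -1, -1].
Row 1 of H: [-1, -1, -1, -1].
Row 2 of H: [-1, 1, -1, -1].
(H·H^T)[2][2] = Σ_j H[2][j]·H[2][j] = (-1)² + (1)² + (-1)² + (-1)² = 1 + 1 + 1 + 1 = 4.
(H·H^T)[1][0] = Σ_j H[1][j]·H[0][j] = (-1)·(1) + (-1)·(-1) + (-1)·(-1) + (-1)·(-1) = -1 + 1 + 1 + 1 = 2.
Rows 1 and 0 are not orthogonal (dot product = 2 ≠ 0), so H is not a Hadamard matrix.

(2,2) entry = 4; (1,0) entry = 2.


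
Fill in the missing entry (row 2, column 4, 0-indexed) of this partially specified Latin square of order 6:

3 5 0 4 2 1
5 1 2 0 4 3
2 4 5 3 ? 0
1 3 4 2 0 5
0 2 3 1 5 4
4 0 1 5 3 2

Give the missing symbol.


Row 2 contains symbols [0, 2, 3, 4, 5] — missing [1].
Column 4 contains symbols [0, 2, 3, 4, 5] — missing [1].
The missing symbol must appear in both missing sets; intersection = [1].
Therefore the hidden value is 1.

Missing value = 1.


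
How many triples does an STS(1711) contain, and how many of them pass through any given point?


An STS(v) is a 2-(v, 3, 1) BIBD: block size k = 3, λ = 1.
Replication: r(k − 1) = λ(v − 1) ⇒ r·2 = 1711 − 1 = 1710 ⇒ r = 855.
Block count: b = v(v − 1)/6 = 1711·1710/6 = 2925810/6 = 487635.

r = 855, b = 487635.


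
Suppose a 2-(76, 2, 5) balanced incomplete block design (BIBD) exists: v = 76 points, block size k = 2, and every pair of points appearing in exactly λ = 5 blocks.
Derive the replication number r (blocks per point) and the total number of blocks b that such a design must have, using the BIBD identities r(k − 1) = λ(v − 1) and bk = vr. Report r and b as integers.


Any 2-(v, k, λ) BIBD satisfies two necessary conditions:
  (i)  Each point sits in r blocks, and counting incidences through any fixed point gives r(k − 1) = λ(v − 1), so r = λ(v − 1)/(k − 1).
  (ii) Total incidences bk = vr, so b = vr/k.
Step 1: r = λ(v − 1)/(k − 1) = 5·(76 − 1)/(2 − 1) = 5·75/1 = 375/1 = 375.
Step 2: b = vr/k = 76·375/2 = 28500/2 = 14250.
Check integrality: r = 375 ∈ Z ✓, b = 14250 ∈ Z ✓.
(These identities are necessary conditions: they determine r and b for any design with these parameters, but do not by themselves prove that one exists.)

r = 375, b = 14250.


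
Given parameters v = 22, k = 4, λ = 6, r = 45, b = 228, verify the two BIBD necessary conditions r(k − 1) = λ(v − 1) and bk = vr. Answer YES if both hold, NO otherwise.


Condition (i): r(k − 1) = 45·3 = 135; λ(v − 1) = 6·21 = 126. Match? NO.
Condition (ii): bk = 228·4 = 912; vr = 22·45 = 990. Match? NO.
Both conditions hold? NO.

NO


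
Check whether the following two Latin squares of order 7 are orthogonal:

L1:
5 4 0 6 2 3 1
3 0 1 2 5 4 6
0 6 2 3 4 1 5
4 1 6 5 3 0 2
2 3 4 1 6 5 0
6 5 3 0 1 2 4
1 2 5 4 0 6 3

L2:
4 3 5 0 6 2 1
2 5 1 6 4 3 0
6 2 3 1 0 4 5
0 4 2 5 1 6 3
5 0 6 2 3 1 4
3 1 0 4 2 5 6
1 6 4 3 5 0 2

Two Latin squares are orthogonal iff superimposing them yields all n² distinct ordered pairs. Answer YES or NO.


Form the n² = 49 superimposed pairs (L1[i][j], L2[i][j]), row by row (rows and columns indexed from 0):
row 0: (5,4) (4,3) (0,5) (6,0) (2,6) (3,2) (1,1)
row 1: (3,2) (0,5) (1,1) (2,6) (5,4) (4,3) (6,0)
row 2: (0,6) (6,2) (2,3) (3,1) (4,0) (1,4) (5,5)
row 3: (4,0) (1,4) (6,2) (5,5) (3,1) (0,6) (2,3)
row 4: (2,5) (3,0) (4,6) (1,2) (6,3) (5,1) (0,4)
row 5: (6,3) (5,1) (3,0) (0,4) (1,2) (2,5) (4,6)
row 6: (1,1) (2,6) (5,4) (4,3) (0,5) (6,0) (3,2)
Orthogonality requires all 49 pairs distinct.
But the pair (3,2) repeats: cell (0,5) has L1 = 3, L2 = 2, and cell (1,0) has L1 = 3, L2 = 2.
A repeated pair means some other pair never occurs (only 21 distinct pairs out of 49), so the squares are not orthogonal.
Conclusion: NO.

NO


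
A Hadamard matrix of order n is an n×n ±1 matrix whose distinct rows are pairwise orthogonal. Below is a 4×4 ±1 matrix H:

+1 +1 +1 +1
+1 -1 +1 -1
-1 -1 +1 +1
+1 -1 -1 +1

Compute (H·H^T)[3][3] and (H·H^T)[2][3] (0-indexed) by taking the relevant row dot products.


Row 2 of H: [-1, -1, 1, 1].
Row 3 of H: [1, -1, -1, 1].
(H·H^T)[3][3] = Σ_j H[3][j]·H[3][j] = (1)² + (-1)² + (-1)² + (1)² = 1 + 1 + 1 + 1 = 4.
(H·H^T)[2][3] = Σ_j H[2][j]·H[3][j] = (-1)·(1) + (-1)·(-1) + (1)·(-1) + (1)·(1) = -1 + 1 + -1 + 1 = 0.
So rows 2 and 3 are orthogonal; the diagonal entry equals n = 4.

(3,3) entry = 4; (2,3) entry = 0.


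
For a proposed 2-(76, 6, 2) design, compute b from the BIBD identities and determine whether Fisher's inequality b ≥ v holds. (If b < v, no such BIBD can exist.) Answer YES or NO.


r = λ(v − 1)/(k − 1) = 2·75/5 = 30.
b = vr/k = 76·30/6 = 380.
Fisher's inequality: b ≥ v ⇔ 380 ≥ 76? YES.

YES


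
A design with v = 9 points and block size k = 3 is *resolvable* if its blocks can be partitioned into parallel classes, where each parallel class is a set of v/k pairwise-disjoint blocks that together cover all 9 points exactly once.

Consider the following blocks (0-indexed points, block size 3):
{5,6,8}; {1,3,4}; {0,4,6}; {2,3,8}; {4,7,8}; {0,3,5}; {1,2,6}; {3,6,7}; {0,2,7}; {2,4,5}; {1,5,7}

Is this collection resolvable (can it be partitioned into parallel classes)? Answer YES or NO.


v = 9, block size k = 3, number of blocks = 11.
For resolvability, blocks must partition into parallel classes of size v/k = 3.
Total blocks must therefore be a multiple of 3: 11 = 3·3 + 2 ⇒ not divisible ✗.
Resolvable? NO.

NO


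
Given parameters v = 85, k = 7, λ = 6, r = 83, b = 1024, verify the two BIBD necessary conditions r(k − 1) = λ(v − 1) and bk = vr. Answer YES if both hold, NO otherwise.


Condition (i): r(k − 1) = 83·6 = 498; λ(v − 1) = 6·84 = 504. Match? NO.
Condition (ii): bk = 1024·7 = 7168; vr = 85·83 = 7055. Match? NO.
Both conditions hold? NO.

NO


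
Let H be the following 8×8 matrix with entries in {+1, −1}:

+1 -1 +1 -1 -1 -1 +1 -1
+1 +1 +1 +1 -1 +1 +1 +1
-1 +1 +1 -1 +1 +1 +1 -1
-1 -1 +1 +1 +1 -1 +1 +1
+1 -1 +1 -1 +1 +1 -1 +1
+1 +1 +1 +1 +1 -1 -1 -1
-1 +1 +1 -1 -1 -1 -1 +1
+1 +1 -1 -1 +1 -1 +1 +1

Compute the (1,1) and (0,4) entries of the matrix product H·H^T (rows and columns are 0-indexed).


Row 0 of H: [1, -1, 1, -1, -1, -1, 1, -1].
Row 1 of H: [1, 1, 1, 1, -1, 1, 1, 1].
Row 4 of H: [1, -1, 1, -1, 1, 1, -1, 1].
(H·H^T)[1][1] = Σ_j H[1][j]·H[1][j] = (1)² + (1)² + (1)² + (1)² + (-1)² + (1)² + (1)² + (1)² = 1 + 1 + 1 + 1 + 1 + 1 + 1 + 1 = 8.
(H·H^T)[0][4] = Σ_j H[0][j]·H[4][j] = (1)·(1) + (-1)·(-1) + (1)·(1) + (-1)·(-1) + (-1)·(1) + (-1)·(1) + (1)·(-1) + (-1)·(1) = 1 + 1 + 1 + 1 + -1 + -1 + -1 + -1 = 0.
So rows 0 and 4 are orthogonal; the diagonal entry equals n = 8.

(1,1) entry = 8; (0,4) entry = 0.


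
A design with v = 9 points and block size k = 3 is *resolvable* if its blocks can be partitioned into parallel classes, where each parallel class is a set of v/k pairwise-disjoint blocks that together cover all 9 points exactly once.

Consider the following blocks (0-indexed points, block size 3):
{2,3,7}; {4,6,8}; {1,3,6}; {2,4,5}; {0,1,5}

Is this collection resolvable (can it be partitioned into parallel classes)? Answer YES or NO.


v = 9, block size k = 3, number of blocks = 5.
For resolvability, blocks must partition into parallel classes of size v/k = 3.
Total blocks must therefore be a multiple of 3: 5 = 3·1 + 2 ⇒ not divisible ✗.
Resolvable? NO.

NO


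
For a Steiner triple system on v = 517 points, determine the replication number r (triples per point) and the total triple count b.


An STS(v) is a 2-(v, 3, 1) BIBD: block size k = 3, λ = 1.
Replication: r(k − 1) = λ(v − 1) ⇒ r·2 = 517 − 1 = 516 ⇒ r = 258.
Block count: b = v(v − 1)/6 = 517·516/6 = 266772/6 = 44462.

r = 258, b = 44462.


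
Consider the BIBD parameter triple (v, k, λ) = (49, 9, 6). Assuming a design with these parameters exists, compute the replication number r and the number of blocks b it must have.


Any 2-(v, k, λ) BIBD satisfies two necessary conditions:
  (i)  Each point sits in r blocks, and counting incidences through any fixed point gives r(k − 1) = λ(v − 1), so r = λ(v − 1)/(k − 1).
  (ii) Total incidences bk = vr, so b = vr/k.
Step 1: r = λ(v − 1)/(k − 1) = 6·(49 − 1)/(9 − 1) = 6·48/8 = 288/8 = 36.
Step 2: b = vr/k = 49·36/9 = 1764/9 = 196.
Check integrality: r = 36 ∈ Z ✓, b = 196 ∈ Z ✓.
(These identities are necessary conditions: they determine r and b for any design with these parameters, but do not by themselves prove that one exists.)

r = 36, b = 196.


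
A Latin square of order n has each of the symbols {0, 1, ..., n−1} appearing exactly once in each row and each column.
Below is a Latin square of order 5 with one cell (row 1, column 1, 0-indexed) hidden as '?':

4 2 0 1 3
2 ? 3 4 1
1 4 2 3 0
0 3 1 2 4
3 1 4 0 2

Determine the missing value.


Row 1 contains symbols [1, 2, 3, 4] — missing [0].
Column 1 contains symbols [1, 2, 3, 4] — missing [0].
The missing symbol must appear in both missing sets; intersection = [0].
Therefore the hidden value is 0.

Missing value = 0.


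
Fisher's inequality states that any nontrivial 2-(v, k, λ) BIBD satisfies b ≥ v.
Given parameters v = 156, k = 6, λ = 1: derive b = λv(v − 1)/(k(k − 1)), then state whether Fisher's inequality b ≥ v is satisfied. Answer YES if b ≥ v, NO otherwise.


b = λv(v − 1)/(k(k − 1)) = 1·156·155/(6·5) = 24180/30 = 806.
Compare with v = 156: b ≥ v, so Fisher's inequality holds.

YES


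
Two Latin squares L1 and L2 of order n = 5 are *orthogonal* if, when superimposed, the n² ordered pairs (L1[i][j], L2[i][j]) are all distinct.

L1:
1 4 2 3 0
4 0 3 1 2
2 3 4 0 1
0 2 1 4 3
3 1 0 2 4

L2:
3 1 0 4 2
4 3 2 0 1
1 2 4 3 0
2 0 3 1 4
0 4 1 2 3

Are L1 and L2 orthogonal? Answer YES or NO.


Form the n² = 25 superimposed pairs (L1[i][j], L2[i][j]), row by row (rows and columns indexed from 0):
row 0: (1,3) (4,1) (2,0) (3,4) (0,2)
row 1: (4,4) (0,3) (3,2) (1,0) (2,1)
row 2: (2,1) (3,2) (4,4) (0,3) (1,0)
row 3: (0,2) (2,0) (1,3) (4,1) (3,4)
row 4: (3,0) (1,4) (0,1) (2,2) (4,3)
Orthogonality requires all 25 pairs distinct.
But the pair (2,1) repeats: cell (1,4) has L1 = 2, L2 = 1, and cell (2,0) has L1 = 2, L2 = 1.
A repeated pair means some other pair never occurs (only 15 distinct pairs out of 25), so the squares are not orthogonal.
Conclusion: NO.

NO


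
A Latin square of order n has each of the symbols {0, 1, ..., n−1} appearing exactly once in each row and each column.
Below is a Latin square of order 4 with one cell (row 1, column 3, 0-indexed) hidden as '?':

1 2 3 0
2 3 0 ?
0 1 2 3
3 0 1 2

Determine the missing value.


Row 1 contains symbols [0, 2, 3] — missing [1].
Column 3 contains symbols [0, 2, 3] — missing [1].
The missing symbol must appear in both missing sets; intersection = [1].
Therefore the hidden value is 1.

Missing value = 1.


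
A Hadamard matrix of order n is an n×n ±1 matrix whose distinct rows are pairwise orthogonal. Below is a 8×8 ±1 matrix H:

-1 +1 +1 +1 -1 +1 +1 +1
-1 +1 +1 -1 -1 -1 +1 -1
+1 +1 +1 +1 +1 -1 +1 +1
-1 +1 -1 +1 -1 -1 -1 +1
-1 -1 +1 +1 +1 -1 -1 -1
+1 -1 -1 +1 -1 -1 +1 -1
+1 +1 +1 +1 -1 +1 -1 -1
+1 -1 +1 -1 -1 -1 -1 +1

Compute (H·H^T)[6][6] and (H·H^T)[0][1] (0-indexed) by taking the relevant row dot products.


Row 0 of H: [-1, 1, 1, 1, -1, 1, 1, 1].
Row 1 of H: [-1, 1, 1, -1, -1, -1, 1, -1].
Row 6 of H: [1, 1, 1, 1, -1, 1, -1, -1].
(H·H^T)[6][6] = Σ_j H[6][j]·H[6][j] = (1)² + (1)² + (1)² + (1)² + (-1)² + (1)² + (-1)² + (-1)² = 1 + 1 + 1 + 1 + 1 + 1 + 1 + 1 = 8.
(H·H^T)[0][1] = Σ_j H[0][j]·H[1][j] = (-1)·(-1) + (1)·(1) + (1)·(1) + (1)·(-1) + (-1)·(-1) + (1)·(-1) + (1)·(1) + (1)·(-1) = 1 + 1 + 1 + -1 + 1 + -1 + 1 + -1 = 2.
Rows 0 and 1 are not orthogonal (dot product = 2 ≠ 0), so H is not a Hadamard matrix.

(6,6) entry = 8; (0,1) entry = 2.


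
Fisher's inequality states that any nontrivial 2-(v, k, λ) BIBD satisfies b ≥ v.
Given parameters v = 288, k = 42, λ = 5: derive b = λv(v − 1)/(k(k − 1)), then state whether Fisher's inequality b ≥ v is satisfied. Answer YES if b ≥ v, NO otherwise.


r = λ(v − 1)/(k − 1) = 5·287/41 = 35.
b = vr/k = 288·35/42 = 240.
Fisher's inequality: b ≥ v ⇔ 240 ≥ 288? NO.

NO


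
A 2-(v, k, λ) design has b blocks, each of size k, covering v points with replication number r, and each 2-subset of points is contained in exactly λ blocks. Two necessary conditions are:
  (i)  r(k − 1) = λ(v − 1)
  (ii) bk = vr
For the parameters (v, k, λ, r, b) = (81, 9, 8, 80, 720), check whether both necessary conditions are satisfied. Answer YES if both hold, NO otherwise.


Condition (i): r(k − 1) = 80·8 = 640; λ(v − 1) = 8·80 = 640. Match? YES.
Condition (ii): bk = 720·9 = 6480; vr = 81·80 = 6480. Match? YES.
Both conditions hold? YES.

YES


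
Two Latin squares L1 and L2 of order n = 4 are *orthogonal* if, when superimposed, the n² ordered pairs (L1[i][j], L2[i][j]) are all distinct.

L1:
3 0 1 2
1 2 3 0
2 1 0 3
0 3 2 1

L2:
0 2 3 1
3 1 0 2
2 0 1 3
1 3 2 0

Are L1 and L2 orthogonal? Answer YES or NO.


Form the n² = 16 superimposed pairs (L1[i][j], L2[i][j]), row by row (rows and columns indexed from 0):
row 0: (3,0) (0,2) (1,3) (2,1)
row 1: (1,3) (2,1) (3,0) (0,2)
row 2: (2,2) (1,0) (0,1) (3,3)
row 3: (0,1) (3,3) (2,2) (1,0)
Orthogonality requires all 16 pairs distinct.
But the pair (1,3) repeats: cell (0,2) has L1 = 1, L2 = 3, and cell (1,0) has L1 = 1, L2 = 3.
A repeated pair means some other pair never occurs (only 8 distinct pairs out of 16), so the squares are not orthogonal.
Conclusion: NO.

NO


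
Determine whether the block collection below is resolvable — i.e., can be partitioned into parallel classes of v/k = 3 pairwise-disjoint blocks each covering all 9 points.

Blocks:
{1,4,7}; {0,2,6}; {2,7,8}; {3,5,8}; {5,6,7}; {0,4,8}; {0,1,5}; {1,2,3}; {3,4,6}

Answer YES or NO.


v = 9, block size k = 3, number of blocks = 9.
For resolvability, blocks must partition into parallel classes of size v/k = 3.
Total blocks must therefore be a multiple of 3: 9 = 3·3 + 0 ⇒ divisible ✓.
Greedy packing gives 3 candidate class(es). Each should be a full parallel class (size 3, covers all 9 points).
  Class 1 (3 blocks): {1,4,7}; {0,2,6}; {3,5,8}. Points covered: [0, 1, 2, 3, 4, 5, 6, 7, 8].
  Class 2 (3 blocks): {2,7,8}; {0,1,5}; {3,4,6}. Points covered: [0, 1, 2, 3, 4, 5, 6, 7, 8].
  Class 3 (3 blocks): {5,6,7}; {0,4,8}; {1,2,3}. Points covered: [0, 1, 2, 3, 4, 5, 6, 7, 8].
All classes full (size 3)? YES. All classes cover every point? YES.
Resolvable? YES.

YES


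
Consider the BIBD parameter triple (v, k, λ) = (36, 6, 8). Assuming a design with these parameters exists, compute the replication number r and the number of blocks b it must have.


Any 2-(v, k, λ) BIBD satisfies two necessary conditions:
  (i)  Each point sits in r blocks, and counting incidences through any fixed point gives r(k − 1) = λ(v − 1), so r = λ(v − 1)/(k − 1).
  (ii) Total incidences bk = vr, so b = vr/k.
Step 1: r = λ(v − 1)/(k − 1) = 8·(36 − 1)/(6 − 1) = 8·35/5 = 280/5 = 56.
Step 2: b = vr/k = 36·56/6 = 2016/6 = 336.
Check integrality: r = 56 ∈ Z ✓, b = 336 ∈ Z ✓.
(These identities are necessary conditions: they determine r and b for any design with these parameters, but do not by themselves prove that one exists.)

r = 56, b = 336.


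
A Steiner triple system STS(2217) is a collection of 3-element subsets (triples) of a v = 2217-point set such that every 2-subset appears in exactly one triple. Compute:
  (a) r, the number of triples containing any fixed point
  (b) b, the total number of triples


An STS(v) is a 2-(v, 3, 1) BIBD: block size k = 3, λ = 1.
Replication: r(k − 1) = λ(v − 1) ⇒ r·2 = 2217 − 1 = 2216 ⇒ r = 1108.
Block count: bk = vr ⇒ b·3 = 2217·1108 = 2456436 ⇒ b = 818812.
(Check via b = v(v − 1)/6 = 2217·2216/6 = 4912872/6 = 818812.)

r = 1108, b = 818812.


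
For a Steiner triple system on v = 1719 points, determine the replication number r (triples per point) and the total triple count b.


An STS(v) is a 2-(v, 3, 1) BIBD: block size k = 3, λ = 1.
Replication: r(k − 1) = λ(v − 1) ⇒ r·2 = 1719 − 1 = 1718 ⇒ r = 859.
Block count: b = v(v − 1)/6 = 1719·1718/6 = 2953242/6 = 492207.

r = 859, b = 492207.


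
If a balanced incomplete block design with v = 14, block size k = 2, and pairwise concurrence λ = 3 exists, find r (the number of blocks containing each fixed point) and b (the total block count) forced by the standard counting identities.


Any 2-(v, k, λ) BIBD satisfies two necessary conditions:
  (i)  Each point sits in r blocks, and counting incidences through any fixed point gives r(k − 1) = λ(v − 1), so r = λ(v − 1)/(k − 1).
  (ii) Total incidences bk = vr, so b = vr/k.
Step 1: r = λ(v − 1)/(k − 1) = 3·(14 − 1)/(2 − 1) = 3·13/1 = 39/1 = 39.
Step 2: b = vr/k = 14·39/2 = 546/2 = 273.
Check integrality: r = 39 ∈ Z ✓, b = 273 ∈ Z ✓.
(These identities are necessary conditions: they determine r and b for any design with these parameters, but do not by themselves prove that one exists.)

r = 39, b = 273.
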